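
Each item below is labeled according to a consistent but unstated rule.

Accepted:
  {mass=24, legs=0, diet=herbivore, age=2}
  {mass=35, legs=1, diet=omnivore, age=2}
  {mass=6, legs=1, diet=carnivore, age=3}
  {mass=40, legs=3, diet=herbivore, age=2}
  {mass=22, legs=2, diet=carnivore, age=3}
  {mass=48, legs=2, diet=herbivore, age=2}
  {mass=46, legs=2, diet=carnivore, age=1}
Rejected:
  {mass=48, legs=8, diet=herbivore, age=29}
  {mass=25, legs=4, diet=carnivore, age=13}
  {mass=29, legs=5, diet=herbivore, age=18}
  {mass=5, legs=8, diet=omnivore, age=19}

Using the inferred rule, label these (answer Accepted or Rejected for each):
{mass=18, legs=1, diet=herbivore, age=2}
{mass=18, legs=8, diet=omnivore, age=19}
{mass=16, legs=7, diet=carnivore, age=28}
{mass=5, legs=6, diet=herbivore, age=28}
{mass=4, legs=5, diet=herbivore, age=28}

The distinguishing property — age ≤ 3 — holds for all the 'Accepted' cases and none of the 'Rejected' cases.
{mass=18, legs=1, diet=herbivore, age=2}: age = 2, satisfies this → Accepted. {mass=18, legs=8, diet=omnivore, age=19}: age = 19, does not fit → Rejected. {mass=16, legs=7, diet=carnivore, age=28}: age = 28, does not fit → Rejected. {mass=5, legs=6, diet=herbivore, age=28}: age = 28, does not fit → Rejected. {mass=4, legs=5, diet=herbivore, age=28}: age = 28, does not fit → Rejected.

Accepted, Rejected, Rejected, Rejected, Rejected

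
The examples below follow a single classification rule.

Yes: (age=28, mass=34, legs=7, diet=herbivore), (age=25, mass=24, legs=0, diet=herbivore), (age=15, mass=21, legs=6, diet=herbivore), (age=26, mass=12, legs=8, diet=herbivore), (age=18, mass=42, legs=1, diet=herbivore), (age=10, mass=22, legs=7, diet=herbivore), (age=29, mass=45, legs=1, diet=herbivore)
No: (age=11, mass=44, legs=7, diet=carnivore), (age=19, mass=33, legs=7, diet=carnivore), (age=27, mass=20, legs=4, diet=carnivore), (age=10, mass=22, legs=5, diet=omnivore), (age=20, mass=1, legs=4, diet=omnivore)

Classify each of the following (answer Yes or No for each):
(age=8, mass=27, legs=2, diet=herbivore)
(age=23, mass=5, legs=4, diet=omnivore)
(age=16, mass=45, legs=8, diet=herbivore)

The classifier is using: diet is herbivore.
(age=8, mass=27, legs=2, diet=herbivore): Yes (diet is herbivore). (age=23, mass=5, legs=4, diet=omnivore): No (diet is omnivore). (age=16, mass=45, legs=8, diet=herbivore): Yes (diet is herbivore).

Yes, No, Yes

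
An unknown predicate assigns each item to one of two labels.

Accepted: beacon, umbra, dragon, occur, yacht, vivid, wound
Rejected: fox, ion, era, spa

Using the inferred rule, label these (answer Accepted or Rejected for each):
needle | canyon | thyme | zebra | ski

Accepted, Accepted, Accepted, Accepted, Rejected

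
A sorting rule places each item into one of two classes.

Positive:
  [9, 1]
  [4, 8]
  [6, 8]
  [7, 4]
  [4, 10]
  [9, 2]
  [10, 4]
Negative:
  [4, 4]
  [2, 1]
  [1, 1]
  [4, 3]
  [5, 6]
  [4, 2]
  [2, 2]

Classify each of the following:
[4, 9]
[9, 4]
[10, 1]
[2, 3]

Positive, Positive, Positive, Negative

Rule: max ≥ 7. This holds for each 'Positive' example and fails for each 'Negative' one.
[4, 9]: Positive (max 9). [9, 4]: Positive (max 9). [10, 1]: Positive (max 10). [2, 3]: Negative (max 3).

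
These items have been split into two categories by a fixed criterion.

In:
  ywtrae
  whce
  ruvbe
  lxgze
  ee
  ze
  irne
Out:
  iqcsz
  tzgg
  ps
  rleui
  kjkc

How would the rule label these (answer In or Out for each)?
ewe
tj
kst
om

In, Out, Out, Out

Comparing the two groups points to one rule — ends with 'e'.
ewe: ends with 'e', qualifies → In. tj: ends with 'j', does not fit → Out. kst: ends with 't', does not fit → Out. om: ends with 'm', does not fit → Out.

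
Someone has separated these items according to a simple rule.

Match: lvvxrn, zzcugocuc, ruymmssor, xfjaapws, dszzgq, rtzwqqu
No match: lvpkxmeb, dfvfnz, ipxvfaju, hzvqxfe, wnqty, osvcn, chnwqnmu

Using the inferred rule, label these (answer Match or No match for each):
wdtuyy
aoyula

Match, No match

The common property of the 'Match' items is: has a double letter. No 'No match' item has it.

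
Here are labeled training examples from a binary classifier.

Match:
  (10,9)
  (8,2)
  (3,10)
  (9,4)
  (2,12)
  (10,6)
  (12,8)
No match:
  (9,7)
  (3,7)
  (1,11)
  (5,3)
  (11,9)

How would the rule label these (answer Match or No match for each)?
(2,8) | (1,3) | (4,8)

Match, No match, Match

Rule: product is even. This holds for each 'Match' example and fails for each 'No match' one.
(2,8): 2·8 = 16, fits → Match.
(1,3): 1·3 = 3, doesn't qualify → No match.
(4,8): 4·8 = 32, fits → Match.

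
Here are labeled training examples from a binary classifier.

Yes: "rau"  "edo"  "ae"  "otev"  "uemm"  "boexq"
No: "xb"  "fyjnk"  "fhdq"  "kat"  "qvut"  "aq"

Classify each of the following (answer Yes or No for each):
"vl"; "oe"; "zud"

All 'Yes' examples share one property — has ≥ 2 vowels — and every 'No' example lacks it.
No: "vl", since 0 vowels. Yes: "oe", since 2 vowels. No: "zud", since 1 vowel.

No, Yes, No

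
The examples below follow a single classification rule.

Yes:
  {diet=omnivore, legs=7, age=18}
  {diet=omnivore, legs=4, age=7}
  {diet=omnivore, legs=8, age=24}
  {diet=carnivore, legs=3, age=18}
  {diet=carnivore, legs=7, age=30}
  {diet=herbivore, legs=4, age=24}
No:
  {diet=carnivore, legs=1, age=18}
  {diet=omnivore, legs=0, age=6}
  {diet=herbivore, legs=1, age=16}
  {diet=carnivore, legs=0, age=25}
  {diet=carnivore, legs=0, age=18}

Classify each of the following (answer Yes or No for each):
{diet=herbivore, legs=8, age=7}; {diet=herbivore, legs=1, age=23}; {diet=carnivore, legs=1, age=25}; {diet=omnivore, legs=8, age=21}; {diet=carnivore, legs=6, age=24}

Rule: legs ≥ 3. This holds for each 'Yes' example and fails for each 'No' one.

Yes, No, No, Yes, Yes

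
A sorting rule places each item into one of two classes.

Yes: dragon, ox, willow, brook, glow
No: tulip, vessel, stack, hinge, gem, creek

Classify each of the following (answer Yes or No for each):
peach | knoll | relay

The distinguishing property — contains 'o' — holds for all the 'Yes' cases and none of the 'No' cases.
peach: No (no 'o'). knoll: Yes (has 'o'). relay: No (no 'o').

No, Yes, No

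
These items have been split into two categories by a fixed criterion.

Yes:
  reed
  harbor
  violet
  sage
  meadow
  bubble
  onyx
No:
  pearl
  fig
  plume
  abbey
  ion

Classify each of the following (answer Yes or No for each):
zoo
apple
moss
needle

No, No, Yes, Yes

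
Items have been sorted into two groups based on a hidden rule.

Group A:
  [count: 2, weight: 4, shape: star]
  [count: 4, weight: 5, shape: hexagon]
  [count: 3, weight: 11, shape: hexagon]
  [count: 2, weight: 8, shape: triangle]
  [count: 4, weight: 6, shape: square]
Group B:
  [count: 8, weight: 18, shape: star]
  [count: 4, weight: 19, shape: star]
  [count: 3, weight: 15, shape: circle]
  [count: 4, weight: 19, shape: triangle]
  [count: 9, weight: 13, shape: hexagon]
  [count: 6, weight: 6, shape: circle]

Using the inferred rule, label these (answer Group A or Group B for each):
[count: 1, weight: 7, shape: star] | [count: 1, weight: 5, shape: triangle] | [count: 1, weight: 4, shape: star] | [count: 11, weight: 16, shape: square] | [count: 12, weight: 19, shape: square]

Group A, Group A, Group A, Group B, Group B

All 'Group A' examples share one property — weight ≤ 11 AND count ≤ 4 — and every 'Group B' example lacks it.
[count: 1, weight: 7, shape: star]: weight = 7, count = 1, passes → Group A.
[count: 1, weight: 5, shape: triangle]: weight = 5, count = 1, passes → Group A.
[count: 1, weight: 4, shape: star]: weight = 4, count = 1, passes → Group A.
[count: 11, weight: 16, shape: square]: weight = 16, count = 11, does not satisfy this → Group B.
[count: 12, weight: 19, shape: square]: weight = 19, count = 12, does not satisfy this → Group B.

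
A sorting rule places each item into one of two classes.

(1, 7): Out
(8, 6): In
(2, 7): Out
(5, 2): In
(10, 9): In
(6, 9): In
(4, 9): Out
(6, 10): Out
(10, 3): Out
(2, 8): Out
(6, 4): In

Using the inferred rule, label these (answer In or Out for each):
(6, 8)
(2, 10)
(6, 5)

Rule: |first − second| ≤ 3. This holds for each 'In' example and fails for each 'Out' one.
(6, 8): |6−8| = 2 — passes, so In.
(2, 10): |2−10| = 8 — doesn't qualify, so Out.
(6, 5): |6−5| = 1 — passes, so In.

In, Out, In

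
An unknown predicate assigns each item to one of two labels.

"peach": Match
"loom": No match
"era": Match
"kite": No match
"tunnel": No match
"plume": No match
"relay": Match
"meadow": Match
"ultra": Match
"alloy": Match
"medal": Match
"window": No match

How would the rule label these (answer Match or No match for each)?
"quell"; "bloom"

Looking at the examples, the only property every 'Match' case has and every 'No match' case lacks is: contains 'a'.
"quell" — no 'a', hence No match. "bloom" — no 'a', hence No match.

No match, No match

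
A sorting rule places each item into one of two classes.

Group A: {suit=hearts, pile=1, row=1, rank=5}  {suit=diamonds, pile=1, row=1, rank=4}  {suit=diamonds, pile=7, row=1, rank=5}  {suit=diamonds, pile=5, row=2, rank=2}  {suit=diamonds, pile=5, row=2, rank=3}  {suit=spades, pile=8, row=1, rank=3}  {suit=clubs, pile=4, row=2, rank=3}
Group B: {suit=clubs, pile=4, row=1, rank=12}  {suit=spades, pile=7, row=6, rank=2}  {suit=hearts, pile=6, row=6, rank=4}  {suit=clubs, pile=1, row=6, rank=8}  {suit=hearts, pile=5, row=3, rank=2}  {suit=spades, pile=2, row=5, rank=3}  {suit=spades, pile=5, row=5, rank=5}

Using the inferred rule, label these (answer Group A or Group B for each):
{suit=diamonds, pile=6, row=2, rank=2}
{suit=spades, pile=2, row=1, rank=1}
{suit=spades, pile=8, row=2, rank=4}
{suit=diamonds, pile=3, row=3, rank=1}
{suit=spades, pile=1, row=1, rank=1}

Group A, Group A, Group A, Group B, Group A

The common property of the 'Group A' items is: row ≤ 2 AND rank ≤ 5. No 'Group B' item has it.
Group A: {suit=diamonds, pile=6, row=2, rank=2}, since row = 2, rank = 2. Group A: {suit=spades, pile=2, row=1, rank=1}, since row = 1, rank = 1. Group A: {suit=spades, pile=8, row=2, rank=4}, since row = 2, rank = 4. Group B: {suit=diamonds, pile=3, row=3, rank=1}, since row = 3, rank = 1. Group A: {suit=spades, pile=1, row=1, rank=1}, since row = 1, rank = 1.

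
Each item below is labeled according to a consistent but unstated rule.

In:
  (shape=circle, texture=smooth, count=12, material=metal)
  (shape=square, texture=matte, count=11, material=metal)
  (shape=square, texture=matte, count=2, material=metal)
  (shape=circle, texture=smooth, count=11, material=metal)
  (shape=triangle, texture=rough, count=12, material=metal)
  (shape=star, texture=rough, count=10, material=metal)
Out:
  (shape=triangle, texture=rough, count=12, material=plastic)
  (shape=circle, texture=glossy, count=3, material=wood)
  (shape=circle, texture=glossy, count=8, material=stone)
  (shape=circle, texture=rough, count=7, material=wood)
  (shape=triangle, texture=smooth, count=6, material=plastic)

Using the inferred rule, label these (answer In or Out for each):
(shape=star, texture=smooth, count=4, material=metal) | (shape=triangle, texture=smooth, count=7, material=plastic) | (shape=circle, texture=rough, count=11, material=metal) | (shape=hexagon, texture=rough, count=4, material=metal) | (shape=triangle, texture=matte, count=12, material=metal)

Comparing the two groups points to one rule — material is metal.
(shape=star, texture=smooth, count=4, material=metal) → material is metal → In.
(shape=triangle, texture=smooth, count=7, material=plastic) → material is plastic → Out.
(shape=circle, texture=rough, count=11, material=metal) → material is metal → In.
(shape=hexagon, texture=rough, count=4, material=metal) → material is metal → In.
(shape=triangle, texture=matte, count=12, material=metal) → material is metal → In.

In, Out, In, In, In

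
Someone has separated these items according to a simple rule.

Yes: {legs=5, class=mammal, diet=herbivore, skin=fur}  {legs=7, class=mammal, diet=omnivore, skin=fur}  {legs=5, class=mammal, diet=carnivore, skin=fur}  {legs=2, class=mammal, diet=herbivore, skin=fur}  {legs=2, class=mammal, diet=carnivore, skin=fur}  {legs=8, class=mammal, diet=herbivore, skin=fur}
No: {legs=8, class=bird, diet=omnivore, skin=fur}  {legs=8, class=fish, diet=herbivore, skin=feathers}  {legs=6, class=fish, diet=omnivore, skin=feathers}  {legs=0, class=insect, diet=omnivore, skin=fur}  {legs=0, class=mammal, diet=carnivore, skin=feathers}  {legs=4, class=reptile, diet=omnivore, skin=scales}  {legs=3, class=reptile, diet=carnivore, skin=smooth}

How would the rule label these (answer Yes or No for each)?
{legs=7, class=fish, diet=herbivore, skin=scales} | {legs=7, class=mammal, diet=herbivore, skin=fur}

One predicate separates the groups cleanly: skin is fur AND class is mammal.
{legs=7, class=fish, diet=herbivore, skin=scales}: skin is scales, class is fish — doesn't match, so No.
{legs=7, class=mammal, diet=herbivore, skin=fur}: skin is fur, class is mammal — satisfies this, so Yes.

No, Yes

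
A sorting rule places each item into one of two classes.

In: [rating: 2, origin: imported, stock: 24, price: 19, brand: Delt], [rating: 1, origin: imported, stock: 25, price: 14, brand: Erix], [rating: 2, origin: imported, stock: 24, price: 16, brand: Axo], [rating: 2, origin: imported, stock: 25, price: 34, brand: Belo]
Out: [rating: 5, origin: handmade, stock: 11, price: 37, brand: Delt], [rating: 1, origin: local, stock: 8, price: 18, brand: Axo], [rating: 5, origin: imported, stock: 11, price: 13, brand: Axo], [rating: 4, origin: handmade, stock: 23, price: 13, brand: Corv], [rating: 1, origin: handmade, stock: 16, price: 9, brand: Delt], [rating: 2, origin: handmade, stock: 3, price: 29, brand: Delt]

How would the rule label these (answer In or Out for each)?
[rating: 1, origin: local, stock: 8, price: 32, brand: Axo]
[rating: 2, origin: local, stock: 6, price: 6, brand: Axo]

The common property of the 'In' items is: stock ≥ 24. No 'Out' item has it.
[rating: 1, origin: local, stock: 8, price: 32, brand: Axo]: stock = 8, fails the rule → Out. [rating: 2, origin: local, stock: 6, price: 6, brand: Axo]: stock = 6, fails the rule → Out.

Out, Out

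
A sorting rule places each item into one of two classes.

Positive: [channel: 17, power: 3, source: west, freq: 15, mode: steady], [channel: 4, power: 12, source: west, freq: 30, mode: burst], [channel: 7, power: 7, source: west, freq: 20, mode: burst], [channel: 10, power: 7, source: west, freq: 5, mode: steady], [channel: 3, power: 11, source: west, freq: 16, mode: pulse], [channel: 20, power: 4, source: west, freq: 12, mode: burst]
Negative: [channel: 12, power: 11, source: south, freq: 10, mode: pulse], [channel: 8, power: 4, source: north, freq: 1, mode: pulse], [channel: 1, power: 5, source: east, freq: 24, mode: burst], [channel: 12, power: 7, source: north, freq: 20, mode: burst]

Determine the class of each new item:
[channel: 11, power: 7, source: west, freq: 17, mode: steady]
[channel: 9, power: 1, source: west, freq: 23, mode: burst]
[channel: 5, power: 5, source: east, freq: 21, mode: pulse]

Positive, Positive, Negative

'Positive' ⟺ source is west.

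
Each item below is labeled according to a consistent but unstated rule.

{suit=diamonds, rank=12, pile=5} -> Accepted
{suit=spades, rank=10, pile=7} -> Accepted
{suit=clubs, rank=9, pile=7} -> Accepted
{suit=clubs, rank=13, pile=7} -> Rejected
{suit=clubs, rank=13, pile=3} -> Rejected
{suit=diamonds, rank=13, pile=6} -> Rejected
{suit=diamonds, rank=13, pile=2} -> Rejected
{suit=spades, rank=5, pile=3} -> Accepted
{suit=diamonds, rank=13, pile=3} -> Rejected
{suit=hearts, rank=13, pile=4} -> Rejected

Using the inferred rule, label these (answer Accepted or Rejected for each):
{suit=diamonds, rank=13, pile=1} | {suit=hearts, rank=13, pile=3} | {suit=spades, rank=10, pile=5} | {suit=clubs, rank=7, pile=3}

Rejected, Rejected, Accepted, Accepted

All 'Accepted' examples share one property — rank ≤ 12 — and every 'Rejected' example lacks it.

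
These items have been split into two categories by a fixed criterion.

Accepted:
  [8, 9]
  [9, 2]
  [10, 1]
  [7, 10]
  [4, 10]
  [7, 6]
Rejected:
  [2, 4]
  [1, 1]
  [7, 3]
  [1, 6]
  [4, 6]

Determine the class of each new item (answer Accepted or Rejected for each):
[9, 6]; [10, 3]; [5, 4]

Accepted, Accepted, Rejected

Every 'Accepted' example satisfies: sum ≥ 11. None of the 'Rejected' examples do.
[9, 6]: 9+6 = 15 — matches, so Accepted. [10, 3]: 10+3 = 13 — matches, so Accepted. [5, 4]: 5+4 = 9 — doesn't qualify, so Rejected.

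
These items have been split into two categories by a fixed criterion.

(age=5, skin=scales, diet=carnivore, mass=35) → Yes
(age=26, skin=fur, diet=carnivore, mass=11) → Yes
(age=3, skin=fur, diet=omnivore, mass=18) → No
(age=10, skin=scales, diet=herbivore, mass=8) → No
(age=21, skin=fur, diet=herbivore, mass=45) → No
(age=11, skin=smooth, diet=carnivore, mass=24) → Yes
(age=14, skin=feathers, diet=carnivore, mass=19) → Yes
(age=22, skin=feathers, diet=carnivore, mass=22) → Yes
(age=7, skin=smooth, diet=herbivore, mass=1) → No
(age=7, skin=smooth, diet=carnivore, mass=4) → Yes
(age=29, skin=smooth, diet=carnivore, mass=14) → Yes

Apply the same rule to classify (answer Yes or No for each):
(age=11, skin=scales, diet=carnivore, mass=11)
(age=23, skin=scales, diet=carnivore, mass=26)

Yes, Yes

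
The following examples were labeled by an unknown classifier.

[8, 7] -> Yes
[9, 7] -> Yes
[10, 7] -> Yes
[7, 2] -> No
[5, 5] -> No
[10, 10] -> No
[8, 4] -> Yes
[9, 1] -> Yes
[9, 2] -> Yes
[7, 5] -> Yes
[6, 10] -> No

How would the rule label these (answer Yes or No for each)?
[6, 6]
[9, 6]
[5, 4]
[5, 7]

Rule: first > second AND sum ≥ 10. This holds for each 'Yes' example and fails for each 'No' one.
No: [6, 6], since 6 = 6, 6+6 = 12.
Yes: [9, 6], since 9 > 6, 9+6 = 15.
No: [5, 4], since 5 > 4, 5+4 = 9.
No: [5, 7], since 5 < 7, 5+7 = 12.

No, Yes, No, No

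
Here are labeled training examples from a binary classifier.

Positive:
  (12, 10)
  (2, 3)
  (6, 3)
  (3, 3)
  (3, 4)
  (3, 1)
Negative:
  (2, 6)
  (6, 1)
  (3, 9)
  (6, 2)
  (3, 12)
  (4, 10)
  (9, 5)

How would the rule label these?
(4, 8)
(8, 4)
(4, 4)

The rule appears to be: |first − second| ≤ 3.

Negative, Negative, Positive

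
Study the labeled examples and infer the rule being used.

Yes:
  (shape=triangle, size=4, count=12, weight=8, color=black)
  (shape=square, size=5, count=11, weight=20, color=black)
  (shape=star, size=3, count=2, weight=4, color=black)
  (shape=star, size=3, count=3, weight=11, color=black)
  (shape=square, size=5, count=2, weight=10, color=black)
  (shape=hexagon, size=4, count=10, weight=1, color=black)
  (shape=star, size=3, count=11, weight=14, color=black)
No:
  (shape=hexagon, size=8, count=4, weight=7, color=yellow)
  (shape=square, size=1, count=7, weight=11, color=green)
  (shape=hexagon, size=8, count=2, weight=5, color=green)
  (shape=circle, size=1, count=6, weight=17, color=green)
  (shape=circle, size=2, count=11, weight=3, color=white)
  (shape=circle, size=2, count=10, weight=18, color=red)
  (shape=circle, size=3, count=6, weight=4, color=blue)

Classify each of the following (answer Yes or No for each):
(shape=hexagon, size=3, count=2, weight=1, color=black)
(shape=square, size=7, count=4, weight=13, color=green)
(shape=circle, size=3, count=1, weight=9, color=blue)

Yes, No, No

The rule appears to be: color is black.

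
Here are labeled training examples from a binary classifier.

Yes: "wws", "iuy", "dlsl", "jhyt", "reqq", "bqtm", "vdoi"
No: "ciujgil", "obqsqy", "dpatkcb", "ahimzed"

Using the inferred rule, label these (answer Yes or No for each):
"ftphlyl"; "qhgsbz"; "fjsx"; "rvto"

The pattern is that an item is 'Yes' exactly when: length ≤ 4.
"ftphlyl": length 7, fails the rule → No.
"qhgsbz": length 6, fails the rule → No.
"fjsx": length 4, meets the rule → Yes.
"rvto": length 4, meets the rule → Yes.

No, No, Yes, Yes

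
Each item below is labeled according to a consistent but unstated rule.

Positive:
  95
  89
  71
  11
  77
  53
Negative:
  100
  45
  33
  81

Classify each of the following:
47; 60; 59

Positive, Negative, Positive

The common property of the 'Positive' items is: ≡ 2 (mod 3). No 'Negative' item has it.
47: 47 mod 3 = 2, meets the rule → Positive. 60: 60 mod 3 = 0, fails the rule → Negative. 59: 59 mod 3 = 2, meets the rule → Positive.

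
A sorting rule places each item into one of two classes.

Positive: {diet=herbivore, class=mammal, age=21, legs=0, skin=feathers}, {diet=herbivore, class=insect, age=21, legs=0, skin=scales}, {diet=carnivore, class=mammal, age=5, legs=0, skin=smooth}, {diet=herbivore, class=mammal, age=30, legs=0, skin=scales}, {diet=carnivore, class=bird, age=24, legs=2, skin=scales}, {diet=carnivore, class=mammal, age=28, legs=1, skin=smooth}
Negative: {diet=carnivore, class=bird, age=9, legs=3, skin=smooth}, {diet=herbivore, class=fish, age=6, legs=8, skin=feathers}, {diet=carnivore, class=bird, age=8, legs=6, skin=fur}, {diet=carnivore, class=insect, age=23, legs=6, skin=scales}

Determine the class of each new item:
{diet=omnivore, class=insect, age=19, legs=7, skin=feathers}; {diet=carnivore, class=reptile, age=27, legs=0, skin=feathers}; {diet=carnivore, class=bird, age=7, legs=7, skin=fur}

The rule appears to be: legs ≤ 2.

Negative, Positive, Negative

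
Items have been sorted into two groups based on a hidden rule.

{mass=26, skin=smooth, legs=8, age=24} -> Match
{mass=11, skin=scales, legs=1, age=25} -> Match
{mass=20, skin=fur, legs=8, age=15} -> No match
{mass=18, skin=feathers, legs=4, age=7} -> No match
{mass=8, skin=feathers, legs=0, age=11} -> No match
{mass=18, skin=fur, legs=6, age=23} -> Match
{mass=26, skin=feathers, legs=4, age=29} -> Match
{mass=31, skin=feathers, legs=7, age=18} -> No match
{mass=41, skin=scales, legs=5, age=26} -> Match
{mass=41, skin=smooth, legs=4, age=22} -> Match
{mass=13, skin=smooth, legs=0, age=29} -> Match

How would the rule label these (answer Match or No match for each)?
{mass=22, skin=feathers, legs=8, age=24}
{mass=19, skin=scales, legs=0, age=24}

One predicate separates the groups cleanly: age ≥ 22.

Match, Match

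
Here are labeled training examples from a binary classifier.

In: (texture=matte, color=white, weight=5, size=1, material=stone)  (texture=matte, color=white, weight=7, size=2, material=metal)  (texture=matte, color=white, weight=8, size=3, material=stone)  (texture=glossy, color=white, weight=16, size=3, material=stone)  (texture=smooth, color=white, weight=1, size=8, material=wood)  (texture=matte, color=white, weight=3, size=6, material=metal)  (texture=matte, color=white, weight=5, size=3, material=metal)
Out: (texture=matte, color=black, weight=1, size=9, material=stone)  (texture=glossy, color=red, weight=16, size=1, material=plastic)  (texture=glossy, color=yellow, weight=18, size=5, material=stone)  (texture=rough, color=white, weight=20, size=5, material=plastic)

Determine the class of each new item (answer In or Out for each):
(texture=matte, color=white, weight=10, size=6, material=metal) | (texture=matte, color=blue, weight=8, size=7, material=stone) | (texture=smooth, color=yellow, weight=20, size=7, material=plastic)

In, Out, Out

The pattern is that an item is 'In' exactly when: color is white AND weight ≤ 16.
(texture=matte, color=white, weight=10, size=6, material=metal): color is white, weight = 10 — fits, so In.
(texture=matte, color=blue, weight=8, size=7, material=stone): color is blue, weight = 8 — lacks this property, so Out.
(texture=smooth, color=yellow, weight=20, size=7, material=plastic): color is yellow, weight = 20 — lacks this property, so Out.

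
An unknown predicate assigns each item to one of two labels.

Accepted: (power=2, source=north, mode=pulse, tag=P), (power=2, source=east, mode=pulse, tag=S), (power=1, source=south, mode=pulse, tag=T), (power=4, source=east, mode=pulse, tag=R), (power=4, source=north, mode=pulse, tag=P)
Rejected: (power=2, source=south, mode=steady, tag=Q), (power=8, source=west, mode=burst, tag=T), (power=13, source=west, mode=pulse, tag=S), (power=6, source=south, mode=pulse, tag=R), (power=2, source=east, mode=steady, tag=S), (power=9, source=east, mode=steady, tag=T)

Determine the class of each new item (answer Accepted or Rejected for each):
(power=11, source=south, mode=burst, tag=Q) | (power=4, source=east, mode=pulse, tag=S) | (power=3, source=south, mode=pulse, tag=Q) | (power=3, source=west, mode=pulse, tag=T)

The simplest hypothesis consistent with all the labels is: mode is pulse AND power ≤ 4.
(power=11, source=south, mode=burst, tag=Q): mode is burst, power = 11 — lacks this property, so Rejected. (power=4, source=east, mode=pulse, tag=S): mode is pulse, power = 4 — meets the rule, so Accepted. (power=3, source=south, mode=pulse, tag=Q): mode is pulse, power = 3 — meets the rule, so Accepted. (power=3, source=west, mode=pulse, tag=T): mode is pulse, power = 3 — meets the rule, so Accepted.

Rejected, Accepted, Accepted, Accepted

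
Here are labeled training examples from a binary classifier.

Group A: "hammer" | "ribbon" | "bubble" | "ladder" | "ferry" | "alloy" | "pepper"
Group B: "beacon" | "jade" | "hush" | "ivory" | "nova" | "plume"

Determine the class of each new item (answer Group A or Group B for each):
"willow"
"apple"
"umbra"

Every 'Group A' example satisfies: has a double letter. None of the 'Group B' examples do.
"willow" — 'll' doubled, hence Group A.
"apple" — 'pp' doubled, hence Group A.
"umbra" — no doubled letter, hence Group B.

Group A, Group A, Group B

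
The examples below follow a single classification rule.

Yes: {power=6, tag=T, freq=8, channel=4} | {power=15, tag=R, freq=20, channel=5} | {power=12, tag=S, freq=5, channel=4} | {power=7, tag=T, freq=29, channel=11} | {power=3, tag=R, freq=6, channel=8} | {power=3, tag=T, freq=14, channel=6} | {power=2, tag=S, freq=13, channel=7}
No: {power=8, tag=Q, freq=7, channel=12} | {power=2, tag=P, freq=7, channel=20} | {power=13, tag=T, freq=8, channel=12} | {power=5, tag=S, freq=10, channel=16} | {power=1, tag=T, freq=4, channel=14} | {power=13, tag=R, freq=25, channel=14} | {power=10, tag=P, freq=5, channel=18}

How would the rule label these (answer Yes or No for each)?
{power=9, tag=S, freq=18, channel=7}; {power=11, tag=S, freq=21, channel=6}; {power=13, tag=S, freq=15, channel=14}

Yes, Yes, No

The common property of the 'Yes' items is: channel ≤ 11. No 'No' item has it.
{power=9, tag=S, freq=18, channel=7}: channel = 7 — fits, so Yes.
{power=11, tag=S, freq=21, channel=6}: channel = 6 — fits, so Yes.
{power=13, tag=S, freq=15, channel=14}: channel = 14 — does not fit, so No.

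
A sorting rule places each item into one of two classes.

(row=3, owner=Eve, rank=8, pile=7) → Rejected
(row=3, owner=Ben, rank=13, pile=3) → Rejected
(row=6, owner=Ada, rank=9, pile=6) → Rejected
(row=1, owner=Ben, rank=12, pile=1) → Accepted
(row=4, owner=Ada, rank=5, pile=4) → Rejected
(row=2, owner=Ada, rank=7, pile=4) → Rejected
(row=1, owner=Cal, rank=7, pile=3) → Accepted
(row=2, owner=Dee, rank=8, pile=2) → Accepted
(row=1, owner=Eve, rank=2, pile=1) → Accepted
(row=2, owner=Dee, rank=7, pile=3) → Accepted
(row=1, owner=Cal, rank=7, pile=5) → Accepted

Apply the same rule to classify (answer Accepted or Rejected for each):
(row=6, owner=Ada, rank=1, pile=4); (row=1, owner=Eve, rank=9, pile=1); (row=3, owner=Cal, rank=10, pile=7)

The common property of the 'Accepted' items is: owner is Dee OR row = 1. No 'Rejected' item has it.
(row=6, owner=Ada, rank=1, pile=4) — owner is Ada, row = 6, hence Rejected.
(row=1, owner=Eve, rank=9, pile=1) — owner is Eve, row = 1, hence Accepted.
(row=3, owner=Cal, rank=10, pile=7) — owner is Cal, row = 3, hence Rejected.

Rejected, Accepted, Rejected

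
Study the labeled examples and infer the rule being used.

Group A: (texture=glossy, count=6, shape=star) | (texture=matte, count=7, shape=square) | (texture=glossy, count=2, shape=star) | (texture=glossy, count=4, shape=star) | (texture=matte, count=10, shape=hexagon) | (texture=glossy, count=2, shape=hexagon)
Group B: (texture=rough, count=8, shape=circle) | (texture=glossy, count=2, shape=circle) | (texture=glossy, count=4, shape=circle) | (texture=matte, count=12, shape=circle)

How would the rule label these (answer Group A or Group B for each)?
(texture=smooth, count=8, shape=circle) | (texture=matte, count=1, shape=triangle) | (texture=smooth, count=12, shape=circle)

Group B, Group A, Group B

The common property of the 'Group A' items is: shape is not circle. No 'Group B' item has it.
(texture=smooth, count=8, shape=circle): Group B (shape is circle). (texture=matte, count=1, shape=triangle): Group A (shape is triangle). (texture=smooth, count=12, shape=circle): Group B (shape is circle).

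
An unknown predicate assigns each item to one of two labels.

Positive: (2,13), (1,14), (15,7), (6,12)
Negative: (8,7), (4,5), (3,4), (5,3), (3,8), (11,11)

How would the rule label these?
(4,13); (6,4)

Positive, Negative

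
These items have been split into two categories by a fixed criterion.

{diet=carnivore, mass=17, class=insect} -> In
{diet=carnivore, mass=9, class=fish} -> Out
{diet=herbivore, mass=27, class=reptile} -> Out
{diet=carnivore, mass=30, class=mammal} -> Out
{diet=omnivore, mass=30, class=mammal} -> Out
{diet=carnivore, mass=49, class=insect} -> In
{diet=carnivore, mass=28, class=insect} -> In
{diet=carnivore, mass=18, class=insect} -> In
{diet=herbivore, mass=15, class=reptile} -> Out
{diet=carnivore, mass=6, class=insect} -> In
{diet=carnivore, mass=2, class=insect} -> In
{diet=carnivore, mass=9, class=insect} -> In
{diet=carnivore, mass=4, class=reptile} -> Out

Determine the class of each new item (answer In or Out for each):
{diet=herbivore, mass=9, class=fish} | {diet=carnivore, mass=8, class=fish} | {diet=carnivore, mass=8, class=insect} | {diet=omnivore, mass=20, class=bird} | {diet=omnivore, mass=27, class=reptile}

Rule: class is insect. This holds for each 'In' example and fails for each 'Out' one.
{diet=herbivore, mass=9, class=fish} → class is fish → Out.
{diet=carnivore, mass=8, class=fish} → class is fish → Out.
{diet=carnivore, mass=8, class=insect} → class is insect → In.
{diet=omnivore, mass=20, class=bird} → class is bird → Out.
{diet=omnivore, mass=27, class=reptile} → class is reptile → Out.

Out, Out, In, Out, Out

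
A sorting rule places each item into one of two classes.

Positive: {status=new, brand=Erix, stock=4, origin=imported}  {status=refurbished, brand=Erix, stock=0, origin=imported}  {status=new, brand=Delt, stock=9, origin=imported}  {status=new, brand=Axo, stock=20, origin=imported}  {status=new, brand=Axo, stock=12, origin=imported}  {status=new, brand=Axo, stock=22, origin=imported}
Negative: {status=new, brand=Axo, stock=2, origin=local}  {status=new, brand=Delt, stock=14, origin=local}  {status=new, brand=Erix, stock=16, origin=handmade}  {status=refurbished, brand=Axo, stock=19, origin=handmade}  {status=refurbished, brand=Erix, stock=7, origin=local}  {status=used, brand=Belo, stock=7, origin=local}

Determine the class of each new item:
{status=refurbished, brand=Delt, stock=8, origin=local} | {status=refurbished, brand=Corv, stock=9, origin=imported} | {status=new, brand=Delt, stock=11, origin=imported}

Negative, Positive, Positive

One predicate separates the groups cleanly: origin is imported.
{status=refurbished, brand=Delt, stock=8, origin=local} — origin is local, hence Negative. {status=refurbished, brand=Corv, stock=9, origin=imported} — origin is imported, hence Positive. {status=new, brand=Delt, stock=11, origin=imported} — origin is imported, hence Positive.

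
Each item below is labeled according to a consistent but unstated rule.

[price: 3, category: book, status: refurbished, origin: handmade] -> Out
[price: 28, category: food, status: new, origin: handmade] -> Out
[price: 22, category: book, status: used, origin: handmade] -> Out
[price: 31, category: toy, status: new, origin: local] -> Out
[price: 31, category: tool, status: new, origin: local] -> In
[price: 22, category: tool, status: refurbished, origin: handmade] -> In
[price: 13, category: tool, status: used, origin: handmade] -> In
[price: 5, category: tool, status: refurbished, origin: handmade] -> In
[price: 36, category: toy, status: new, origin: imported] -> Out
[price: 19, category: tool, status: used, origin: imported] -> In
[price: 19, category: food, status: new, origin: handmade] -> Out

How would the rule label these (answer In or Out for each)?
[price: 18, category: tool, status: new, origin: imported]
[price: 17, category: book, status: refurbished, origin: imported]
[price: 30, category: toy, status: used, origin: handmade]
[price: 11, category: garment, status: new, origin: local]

Looking at the examples, the only property every 'In' case has and every 'Out' case lacks is: category is tool.
[price: 18, category: tool, status: new, origin: imported]: category is tool, matches → In. [price: 17, category: book, status: refurbished, origin: imported]: category is book, doesn't match → Out. [price: 30, category: toy, status: used, origin: handmade]: category is toy, doesn't match → Out. [price: 11, category: garment, status: new, origin: local]: category is garment, doesn't match → Out.

In, Out, Out, Out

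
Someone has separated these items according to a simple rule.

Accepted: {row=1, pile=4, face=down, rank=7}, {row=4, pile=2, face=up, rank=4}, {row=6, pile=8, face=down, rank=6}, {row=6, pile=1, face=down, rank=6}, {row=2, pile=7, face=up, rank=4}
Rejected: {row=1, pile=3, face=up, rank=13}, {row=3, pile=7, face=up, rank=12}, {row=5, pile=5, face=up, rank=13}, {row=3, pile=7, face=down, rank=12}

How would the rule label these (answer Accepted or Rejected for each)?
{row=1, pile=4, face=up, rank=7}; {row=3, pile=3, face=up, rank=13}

The simplest hypothesis consistent with all the labels is: rank ≤ 7.
{row=1, pile=4, face=up, rank=7}: Accepted (rank = 7). {row=3, pile=3, face=up, rank=13}: Rejected (rank = 13).

Accepted, Rejected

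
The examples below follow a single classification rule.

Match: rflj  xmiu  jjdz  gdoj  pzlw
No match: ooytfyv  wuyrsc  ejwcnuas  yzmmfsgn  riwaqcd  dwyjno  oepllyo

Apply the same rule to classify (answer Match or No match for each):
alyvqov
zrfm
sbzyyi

No match, Match, No match

All 'Match' examples share one property — length 4 — and every 'No match' example lacks it.
alyvqov: length 7 — lacks this property, so No match.
zrfm: length 4 — passes, so Match.
sbzyyi: length 6 — lacks this property, so No match.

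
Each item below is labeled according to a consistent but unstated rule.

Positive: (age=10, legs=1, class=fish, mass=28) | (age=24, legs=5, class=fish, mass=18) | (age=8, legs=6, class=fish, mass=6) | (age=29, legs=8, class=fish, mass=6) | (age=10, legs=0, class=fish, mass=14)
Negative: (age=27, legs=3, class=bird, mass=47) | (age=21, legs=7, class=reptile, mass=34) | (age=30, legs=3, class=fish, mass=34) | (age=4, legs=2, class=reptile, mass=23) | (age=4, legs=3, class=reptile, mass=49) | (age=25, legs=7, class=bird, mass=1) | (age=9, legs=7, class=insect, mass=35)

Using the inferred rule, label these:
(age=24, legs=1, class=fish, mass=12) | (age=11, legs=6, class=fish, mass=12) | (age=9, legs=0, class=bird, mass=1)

The simplest hypothesis consistent with all the labels is: class is fish AND age ≤ 29.
(age=24, legs=1, class=fish, mass=12): Positive (class is fish, age = 24).
(age=11, legs=6, class=fish, mass=12): Positive (class is fish, age = 11).
(age=9, legs=0, class=bird, mass=1): Negative (class is bird, age = 9).

Positive, Positive, Negative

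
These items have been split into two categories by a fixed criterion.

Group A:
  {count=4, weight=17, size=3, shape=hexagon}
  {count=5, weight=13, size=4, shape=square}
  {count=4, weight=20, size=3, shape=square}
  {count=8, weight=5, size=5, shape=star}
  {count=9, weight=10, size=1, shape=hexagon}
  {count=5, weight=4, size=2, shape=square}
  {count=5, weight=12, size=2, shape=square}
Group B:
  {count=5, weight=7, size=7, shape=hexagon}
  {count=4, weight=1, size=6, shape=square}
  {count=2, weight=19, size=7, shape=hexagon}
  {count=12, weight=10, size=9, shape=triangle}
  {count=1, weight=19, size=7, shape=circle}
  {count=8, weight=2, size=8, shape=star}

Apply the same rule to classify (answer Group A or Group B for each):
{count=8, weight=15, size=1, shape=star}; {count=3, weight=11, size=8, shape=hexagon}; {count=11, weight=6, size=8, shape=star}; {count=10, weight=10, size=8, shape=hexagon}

Group A, Group B, Group B, Group B

The distinguishing property — size ≤ 5 — holds for all the 'Group A' cases and none of the 'Group B' cases.
{count=8, weight=15, size=1, shape=star}: size = 1 — checks out, so Group A. {count=3, weight=11, size=8, shape=hexagon}: size = 8 — fails the rule, so Group B. {count=11, weight=6, size=8, shape=star}: size = 8 — fails the rule, so Group B. {count=10, weight=10, size=8, shape=hexagon}: size = 8 — fails the rule, so Group B.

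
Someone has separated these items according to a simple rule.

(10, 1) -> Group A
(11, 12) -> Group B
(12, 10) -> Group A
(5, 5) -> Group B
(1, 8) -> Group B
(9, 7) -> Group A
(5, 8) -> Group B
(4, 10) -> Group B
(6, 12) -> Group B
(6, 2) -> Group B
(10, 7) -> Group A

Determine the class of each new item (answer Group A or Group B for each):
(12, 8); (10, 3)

Group A, Group A

The common property of the 'Group A' items is: first > second AND sum ≥ 9. No 'Group B' item has it.
(12, 8) → 12 > 8, 12+8 = 20 → Group A.
(10, 3) → 10 > 3, 10+3 = 13 → Group A.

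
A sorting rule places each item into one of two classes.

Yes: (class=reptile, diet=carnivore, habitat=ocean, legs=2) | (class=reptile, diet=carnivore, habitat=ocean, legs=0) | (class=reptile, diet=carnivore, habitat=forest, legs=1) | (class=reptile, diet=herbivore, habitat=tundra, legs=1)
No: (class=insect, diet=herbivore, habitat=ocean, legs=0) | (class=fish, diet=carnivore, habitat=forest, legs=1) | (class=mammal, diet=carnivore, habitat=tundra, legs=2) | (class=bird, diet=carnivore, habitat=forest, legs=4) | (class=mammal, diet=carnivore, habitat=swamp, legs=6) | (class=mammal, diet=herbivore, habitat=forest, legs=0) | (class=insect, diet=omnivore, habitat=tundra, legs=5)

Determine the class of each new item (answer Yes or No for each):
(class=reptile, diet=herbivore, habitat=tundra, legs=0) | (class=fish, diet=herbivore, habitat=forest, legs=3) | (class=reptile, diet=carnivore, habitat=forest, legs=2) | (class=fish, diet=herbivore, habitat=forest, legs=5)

Yes, No, Yes, No

The distinguishing property — class is reptile — holds for all the 'Yes' cases and none of the 'No' cases.
(class=reptile, diet=herbivore, habitat=tundra, legs=0) → class is reptile → Yes. (class=fish, diet=herbivore, habitat=forest, legs=3) → class is fish → No. (class=reptile, diet=carnivore, habitat=forest, legs=2) → class is reptile → Yes. (class=fish, diet=herbivore, habitat=forest, legs=5) → class is fish → No.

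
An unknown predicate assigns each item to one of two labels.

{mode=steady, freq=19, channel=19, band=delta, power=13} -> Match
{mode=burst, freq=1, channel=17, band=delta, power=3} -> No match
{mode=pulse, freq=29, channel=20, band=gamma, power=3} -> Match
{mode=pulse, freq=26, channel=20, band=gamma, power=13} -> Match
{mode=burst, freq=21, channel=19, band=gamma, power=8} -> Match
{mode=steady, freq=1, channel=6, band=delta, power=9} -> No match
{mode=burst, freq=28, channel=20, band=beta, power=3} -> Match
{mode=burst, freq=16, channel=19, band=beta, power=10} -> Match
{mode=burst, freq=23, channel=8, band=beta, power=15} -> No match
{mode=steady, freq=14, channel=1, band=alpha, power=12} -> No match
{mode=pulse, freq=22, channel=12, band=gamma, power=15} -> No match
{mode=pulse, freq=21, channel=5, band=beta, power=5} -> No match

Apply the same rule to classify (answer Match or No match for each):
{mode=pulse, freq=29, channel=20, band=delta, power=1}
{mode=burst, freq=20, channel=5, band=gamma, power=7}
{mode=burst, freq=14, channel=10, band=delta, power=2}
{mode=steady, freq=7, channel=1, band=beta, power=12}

Match, No match, No match, No match

A rule that fits every label: channel ≥ 19 — true of each 'Match' example, false of each 'No match' one.
{mode=pulse, freq=29, channel=20, band=delta, power=1}: channel = 20, matches → Match. {mode=burst, freq=20, channel=5, band=gamma, power=7}: channel = 5, lacks this property → No match. {mode=burst, freq=14, channel=10, band=delta, power=2}: channel = 10, lacks this property → No match. {mode=steady, freq=7, channel=1, band=beta, power=12}: channel = 1, lacks this property → No match.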